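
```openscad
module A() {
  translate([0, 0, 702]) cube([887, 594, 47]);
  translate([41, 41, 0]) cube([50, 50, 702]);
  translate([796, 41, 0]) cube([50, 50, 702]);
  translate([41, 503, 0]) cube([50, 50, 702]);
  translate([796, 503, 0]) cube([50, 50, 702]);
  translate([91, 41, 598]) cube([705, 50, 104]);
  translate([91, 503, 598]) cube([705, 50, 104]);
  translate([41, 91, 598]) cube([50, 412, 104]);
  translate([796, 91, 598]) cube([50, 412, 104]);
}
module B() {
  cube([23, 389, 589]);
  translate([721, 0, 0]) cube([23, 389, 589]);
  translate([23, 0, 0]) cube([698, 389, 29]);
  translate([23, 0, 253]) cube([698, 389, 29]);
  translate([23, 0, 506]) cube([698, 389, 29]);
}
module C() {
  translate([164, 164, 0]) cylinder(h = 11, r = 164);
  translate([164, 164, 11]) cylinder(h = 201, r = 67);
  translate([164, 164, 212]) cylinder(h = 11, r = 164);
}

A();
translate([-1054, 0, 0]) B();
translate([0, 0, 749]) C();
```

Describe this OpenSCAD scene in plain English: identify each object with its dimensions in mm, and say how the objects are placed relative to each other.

A is a rectangular dining table. The top is 887×594×47 mm with its upper surface at z = 749 mm. It stands on four 50×50 mm square legs, each inset 41 mm from the nearest pair of top edges, running from the floor to the underside of the top. Four apron rails, 50 mm thick and 104 mm tall, run between adjacent legs with their top edges flush with the underside of the top and their outer faces flush with the legs' outer faces.

B is an open bookshelf. Two side panels, each 23 mm thick, 389 mm deep and 589 mm tall, stand 744 mm apart (outside-to-outside). Between them sit 3 shelves, each 29 mm thick and 389 mm deep, spanning the full gap between the sides. The bottom shelf rests on the floor (its underside at z = 0) and the clear gap between one shelf's top and the next shelf's underside is 224 mm.

C is a spool: two coaxial disc flanges of radius 164 mm and thickness 11 mm, joined by a core cylinder of radius 67 mm and height 201 mm. The lower flange rests on z = 0 and the three cylinders share a vertical axis.

The bookshelf is on the floor beside the table on its −x side. The spool is on top of the table.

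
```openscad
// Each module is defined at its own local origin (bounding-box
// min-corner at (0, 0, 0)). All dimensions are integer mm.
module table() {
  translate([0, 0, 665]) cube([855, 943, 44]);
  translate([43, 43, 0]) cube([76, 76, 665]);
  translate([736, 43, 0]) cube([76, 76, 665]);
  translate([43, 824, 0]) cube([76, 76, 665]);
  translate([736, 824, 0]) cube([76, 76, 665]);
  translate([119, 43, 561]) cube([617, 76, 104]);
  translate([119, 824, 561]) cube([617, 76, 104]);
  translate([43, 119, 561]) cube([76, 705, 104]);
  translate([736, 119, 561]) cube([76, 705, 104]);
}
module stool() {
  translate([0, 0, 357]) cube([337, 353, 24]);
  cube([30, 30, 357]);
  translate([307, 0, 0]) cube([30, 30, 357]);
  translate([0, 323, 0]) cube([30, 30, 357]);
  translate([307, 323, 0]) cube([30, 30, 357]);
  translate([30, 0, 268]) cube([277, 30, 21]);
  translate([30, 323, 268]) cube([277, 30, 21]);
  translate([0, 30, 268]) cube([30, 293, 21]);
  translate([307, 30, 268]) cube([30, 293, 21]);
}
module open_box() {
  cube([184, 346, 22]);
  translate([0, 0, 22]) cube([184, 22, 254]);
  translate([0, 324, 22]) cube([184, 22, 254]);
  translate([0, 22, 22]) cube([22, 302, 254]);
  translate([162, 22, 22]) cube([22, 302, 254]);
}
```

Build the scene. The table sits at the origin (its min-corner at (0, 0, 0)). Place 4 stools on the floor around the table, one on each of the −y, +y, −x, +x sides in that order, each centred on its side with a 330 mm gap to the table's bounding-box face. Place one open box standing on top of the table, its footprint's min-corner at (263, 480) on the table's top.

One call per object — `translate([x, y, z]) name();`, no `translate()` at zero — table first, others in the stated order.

table();
translate([259, -683, 0]) stool();
translate([259, 1273, 0]) stool();
translate([-667, 295, 0]) stool();
translate([1185, 295, 0]) stool();
translate([263, 480, 709]) open_box();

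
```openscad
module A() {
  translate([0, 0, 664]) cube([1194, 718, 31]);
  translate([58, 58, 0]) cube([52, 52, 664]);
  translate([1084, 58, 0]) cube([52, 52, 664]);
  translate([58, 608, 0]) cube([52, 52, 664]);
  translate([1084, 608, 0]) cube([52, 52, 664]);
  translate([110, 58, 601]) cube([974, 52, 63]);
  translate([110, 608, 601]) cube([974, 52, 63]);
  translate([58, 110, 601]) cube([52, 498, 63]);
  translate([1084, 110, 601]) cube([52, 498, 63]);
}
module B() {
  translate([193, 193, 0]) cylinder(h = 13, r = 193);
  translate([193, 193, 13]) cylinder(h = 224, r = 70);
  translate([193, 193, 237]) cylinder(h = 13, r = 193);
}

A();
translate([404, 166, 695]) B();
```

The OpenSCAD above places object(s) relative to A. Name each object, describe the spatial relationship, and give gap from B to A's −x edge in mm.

A is a table. B is a spool. The spool is on top of the table, centred. The gap from the spool to the table's −x edge is 404 mm.

The spool's min-x is at 404; the table's min-x is 0; gap = 404 mm.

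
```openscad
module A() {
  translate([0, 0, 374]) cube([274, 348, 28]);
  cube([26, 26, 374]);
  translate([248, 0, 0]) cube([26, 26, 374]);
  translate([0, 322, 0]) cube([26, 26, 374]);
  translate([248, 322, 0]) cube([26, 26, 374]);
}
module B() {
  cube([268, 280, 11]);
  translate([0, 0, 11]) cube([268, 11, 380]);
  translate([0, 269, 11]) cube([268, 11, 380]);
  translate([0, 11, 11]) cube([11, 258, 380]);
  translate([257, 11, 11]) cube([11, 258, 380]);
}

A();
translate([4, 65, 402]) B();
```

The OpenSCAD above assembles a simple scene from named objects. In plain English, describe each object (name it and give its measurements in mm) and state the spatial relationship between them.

A is a four-legged stool. The seat is 274×348 mm, 28 mm thick, top at z = 402 mm. It stands on four square legs, each 26×26 mm in cross-section, from z = 0 to the seat underside, each flush with a corner of the seat.

B is an open-topped rectangular box: outside dimensions 268×280×391 mm, with a uniform wall and base thickness of 11 mm. The base is a full 268×280 slab on the floor; four walls sit on top of the base. The front and back walls (the −y and +y sides) span the full width; the two side walls fit between them.

The open box is on top of the stool.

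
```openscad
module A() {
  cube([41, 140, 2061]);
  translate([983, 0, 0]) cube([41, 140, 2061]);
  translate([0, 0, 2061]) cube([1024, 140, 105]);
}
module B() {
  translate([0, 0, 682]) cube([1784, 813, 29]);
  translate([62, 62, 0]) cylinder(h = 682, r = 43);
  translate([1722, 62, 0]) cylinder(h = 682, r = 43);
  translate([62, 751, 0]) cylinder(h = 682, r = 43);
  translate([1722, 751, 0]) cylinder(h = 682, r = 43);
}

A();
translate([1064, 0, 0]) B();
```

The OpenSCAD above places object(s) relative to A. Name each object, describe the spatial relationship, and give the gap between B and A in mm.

The table's nearest face is 40 mm from the door frame's +x face.

A is a door frame. B is a table. The table is on the floor beside the door frame on its +x side. The gap between the table and the door frame is 40 mm.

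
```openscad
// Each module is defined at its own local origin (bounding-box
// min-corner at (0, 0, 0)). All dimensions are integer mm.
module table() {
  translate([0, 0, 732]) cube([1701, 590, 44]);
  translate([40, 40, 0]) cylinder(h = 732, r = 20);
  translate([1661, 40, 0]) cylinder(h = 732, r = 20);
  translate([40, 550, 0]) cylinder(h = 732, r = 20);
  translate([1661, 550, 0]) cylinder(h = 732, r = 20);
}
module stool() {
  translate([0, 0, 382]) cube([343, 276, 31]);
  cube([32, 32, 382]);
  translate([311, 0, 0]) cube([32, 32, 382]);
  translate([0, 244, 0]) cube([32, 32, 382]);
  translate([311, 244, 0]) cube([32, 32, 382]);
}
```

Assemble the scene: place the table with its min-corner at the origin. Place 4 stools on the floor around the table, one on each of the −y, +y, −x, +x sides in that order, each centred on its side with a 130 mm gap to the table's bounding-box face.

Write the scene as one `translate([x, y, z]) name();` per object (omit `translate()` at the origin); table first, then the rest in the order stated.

table();
translate([679, -406, 0]) stool();
translate([679, 720, 0]) stool();
translate([-473, 157, 0]) stool();
translate([1831, 157, 0]) stool();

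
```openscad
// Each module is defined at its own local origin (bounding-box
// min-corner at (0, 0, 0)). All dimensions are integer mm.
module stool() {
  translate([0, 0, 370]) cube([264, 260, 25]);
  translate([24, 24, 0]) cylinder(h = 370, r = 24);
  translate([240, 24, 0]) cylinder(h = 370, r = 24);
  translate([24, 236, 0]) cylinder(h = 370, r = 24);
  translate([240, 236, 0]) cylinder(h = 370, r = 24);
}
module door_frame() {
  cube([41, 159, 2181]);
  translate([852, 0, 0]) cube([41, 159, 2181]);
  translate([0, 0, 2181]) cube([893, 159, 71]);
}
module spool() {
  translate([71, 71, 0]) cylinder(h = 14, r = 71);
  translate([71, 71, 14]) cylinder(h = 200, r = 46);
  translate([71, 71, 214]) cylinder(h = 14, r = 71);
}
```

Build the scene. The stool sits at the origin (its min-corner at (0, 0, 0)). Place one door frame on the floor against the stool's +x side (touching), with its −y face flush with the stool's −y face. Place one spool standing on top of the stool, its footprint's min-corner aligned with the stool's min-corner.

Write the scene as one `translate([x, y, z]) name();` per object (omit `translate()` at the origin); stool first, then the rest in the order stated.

stool();
translate([264, 0, 0]) door_frame();
translate([0, 0, 395]) spool();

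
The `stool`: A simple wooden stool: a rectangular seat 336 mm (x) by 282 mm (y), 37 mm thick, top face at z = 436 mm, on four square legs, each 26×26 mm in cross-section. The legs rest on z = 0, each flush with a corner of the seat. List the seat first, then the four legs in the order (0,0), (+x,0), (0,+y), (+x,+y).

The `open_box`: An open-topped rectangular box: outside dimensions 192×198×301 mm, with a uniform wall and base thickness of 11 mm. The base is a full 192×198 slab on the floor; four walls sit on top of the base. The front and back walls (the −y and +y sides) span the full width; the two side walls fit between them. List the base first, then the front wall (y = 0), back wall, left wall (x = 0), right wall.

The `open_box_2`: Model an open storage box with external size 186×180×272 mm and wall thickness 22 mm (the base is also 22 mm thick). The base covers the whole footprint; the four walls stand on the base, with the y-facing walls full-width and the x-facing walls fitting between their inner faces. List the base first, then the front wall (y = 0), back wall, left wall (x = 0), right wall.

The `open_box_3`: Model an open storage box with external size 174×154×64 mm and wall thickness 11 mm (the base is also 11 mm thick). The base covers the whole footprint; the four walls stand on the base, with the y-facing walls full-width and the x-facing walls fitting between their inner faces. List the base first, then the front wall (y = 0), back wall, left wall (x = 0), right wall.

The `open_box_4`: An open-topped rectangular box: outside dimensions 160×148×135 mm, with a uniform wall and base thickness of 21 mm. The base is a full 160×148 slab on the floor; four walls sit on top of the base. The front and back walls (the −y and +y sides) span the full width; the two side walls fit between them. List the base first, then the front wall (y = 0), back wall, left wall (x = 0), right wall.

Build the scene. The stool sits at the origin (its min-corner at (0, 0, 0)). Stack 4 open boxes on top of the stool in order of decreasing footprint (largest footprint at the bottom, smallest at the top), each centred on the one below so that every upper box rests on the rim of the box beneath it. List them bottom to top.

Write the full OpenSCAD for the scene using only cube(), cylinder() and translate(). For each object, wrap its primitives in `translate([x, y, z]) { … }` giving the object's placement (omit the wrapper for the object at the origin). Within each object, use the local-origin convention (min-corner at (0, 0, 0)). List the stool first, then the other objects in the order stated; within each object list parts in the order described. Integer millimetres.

translate([0, 0, 399]) cube([336, 282, 37]);
cube([26, 26, 399]);
translate([310, 0, 0]) cube([26, 26, 399]);
translate([0, 256, 0]) cube([26, 26, 399]);
translate([310, 256, 0]) cube([26, 26, 399]);
translate([72, 42, 436]) {
  cube([192, 198, 11]);
  translate([0, 0, 11]) cube([192, 11, 290]);
  translate([0, 187, 11]) cube([192, 11, 290]);
  translate([0, 11, 11]) cube([11, 176, 290]);
  translate([181, 11, 11]) cube([11, 176, 290]);
}
translate([75, 51, 737]) {
  cube([186, 180, 22]);
  translate([0, 0, 22]) cube([186, 22, 250]);
  translate([0, 158, 22]) cube([186, 22, 250]);
  translate([0, 22, 22]) cube([22, 136, 250]);
  translate([164, 22, 22]) cube([22, 136, 250]);
}
translate([81, 64, 1009]) {
  cube([174, 154, 11]);
  translate([0, 0, 11]) cube([174, 11, 53]);
  translate([0, 143, 11]) cube([174, 11, 53]);
  translate([0, 11, 11]) cube([11, 132, 53]);
  translate([163, 11, 11]) cube([11, 132, 53]);
}
translate([88, 67, 1073]) {
  cube([160, 148, 21]);
  translate([0, 0, 21]) cube([160, 21, 114]);
  translate([0, 127, 21]) cube([160, 21, 114]);
  translate([0, 21, 21]) cube([21, 106, 114]);
  translate([139, 21, 21]) cube([21, 106, 114]);
}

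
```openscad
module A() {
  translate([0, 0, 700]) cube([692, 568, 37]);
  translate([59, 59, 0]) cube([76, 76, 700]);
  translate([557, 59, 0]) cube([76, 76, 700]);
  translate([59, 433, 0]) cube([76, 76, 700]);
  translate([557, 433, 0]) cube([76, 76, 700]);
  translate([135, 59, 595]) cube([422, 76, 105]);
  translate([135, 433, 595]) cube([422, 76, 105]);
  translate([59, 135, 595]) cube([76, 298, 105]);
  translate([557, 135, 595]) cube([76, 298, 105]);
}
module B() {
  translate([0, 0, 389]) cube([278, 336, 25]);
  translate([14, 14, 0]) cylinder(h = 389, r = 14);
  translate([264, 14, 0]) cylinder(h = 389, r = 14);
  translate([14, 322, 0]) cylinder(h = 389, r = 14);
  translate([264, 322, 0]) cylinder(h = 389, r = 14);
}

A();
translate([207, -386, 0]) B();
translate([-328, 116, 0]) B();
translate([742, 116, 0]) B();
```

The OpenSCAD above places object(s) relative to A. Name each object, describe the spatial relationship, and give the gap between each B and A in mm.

Each stool's nearest face is 50 mm from the table's bounding box.

A is a table. B is a stool. Three stools sit around the table at the −y, −x, +x sides. The gap between each stool and the table is 50 mm.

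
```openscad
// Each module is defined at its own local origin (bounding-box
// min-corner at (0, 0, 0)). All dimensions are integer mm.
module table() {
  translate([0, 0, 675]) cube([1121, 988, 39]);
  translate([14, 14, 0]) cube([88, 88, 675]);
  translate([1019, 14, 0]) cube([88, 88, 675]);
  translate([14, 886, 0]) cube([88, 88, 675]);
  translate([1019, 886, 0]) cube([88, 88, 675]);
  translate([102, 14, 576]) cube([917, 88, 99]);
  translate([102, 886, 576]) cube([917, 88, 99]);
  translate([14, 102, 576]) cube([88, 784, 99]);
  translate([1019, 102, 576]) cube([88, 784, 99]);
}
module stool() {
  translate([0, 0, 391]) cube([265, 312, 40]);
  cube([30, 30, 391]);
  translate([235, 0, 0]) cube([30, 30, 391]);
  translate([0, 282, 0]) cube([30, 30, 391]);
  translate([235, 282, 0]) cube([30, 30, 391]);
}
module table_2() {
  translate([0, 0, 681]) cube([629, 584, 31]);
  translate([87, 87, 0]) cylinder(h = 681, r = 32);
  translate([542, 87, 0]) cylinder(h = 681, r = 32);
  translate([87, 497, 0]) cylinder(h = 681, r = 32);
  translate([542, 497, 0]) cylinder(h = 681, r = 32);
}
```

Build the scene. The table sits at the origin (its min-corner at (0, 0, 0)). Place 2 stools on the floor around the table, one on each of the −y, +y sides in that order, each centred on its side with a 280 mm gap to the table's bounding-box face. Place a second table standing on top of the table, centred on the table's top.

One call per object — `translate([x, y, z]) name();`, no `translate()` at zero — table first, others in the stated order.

table();
translate([428, -592, 0]) stool();
translate([428, 1268, 0]) stool();
translate([246, 202, 714]) table_2();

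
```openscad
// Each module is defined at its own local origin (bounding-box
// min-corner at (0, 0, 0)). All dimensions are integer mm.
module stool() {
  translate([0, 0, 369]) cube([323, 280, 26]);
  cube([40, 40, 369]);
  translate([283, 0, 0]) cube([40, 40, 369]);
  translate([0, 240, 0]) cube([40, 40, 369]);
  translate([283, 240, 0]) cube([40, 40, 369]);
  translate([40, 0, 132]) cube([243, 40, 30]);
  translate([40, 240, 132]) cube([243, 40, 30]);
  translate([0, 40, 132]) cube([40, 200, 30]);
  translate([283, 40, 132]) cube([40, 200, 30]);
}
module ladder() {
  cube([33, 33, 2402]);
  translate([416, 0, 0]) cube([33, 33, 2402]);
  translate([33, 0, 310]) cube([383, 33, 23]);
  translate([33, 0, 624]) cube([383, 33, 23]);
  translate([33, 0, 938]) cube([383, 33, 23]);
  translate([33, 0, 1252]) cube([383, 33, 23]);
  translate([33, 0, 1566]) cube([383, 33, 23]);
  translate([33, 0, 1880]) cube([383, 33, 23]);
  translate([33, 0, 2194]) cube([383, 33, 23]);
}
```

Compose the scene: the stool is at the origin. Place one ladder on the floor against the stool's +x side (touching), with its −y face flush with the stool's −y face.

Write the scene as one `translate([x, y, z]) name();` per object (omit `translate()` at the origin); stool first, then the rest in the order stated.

stool();
translate([323, 0, 0]) ladder();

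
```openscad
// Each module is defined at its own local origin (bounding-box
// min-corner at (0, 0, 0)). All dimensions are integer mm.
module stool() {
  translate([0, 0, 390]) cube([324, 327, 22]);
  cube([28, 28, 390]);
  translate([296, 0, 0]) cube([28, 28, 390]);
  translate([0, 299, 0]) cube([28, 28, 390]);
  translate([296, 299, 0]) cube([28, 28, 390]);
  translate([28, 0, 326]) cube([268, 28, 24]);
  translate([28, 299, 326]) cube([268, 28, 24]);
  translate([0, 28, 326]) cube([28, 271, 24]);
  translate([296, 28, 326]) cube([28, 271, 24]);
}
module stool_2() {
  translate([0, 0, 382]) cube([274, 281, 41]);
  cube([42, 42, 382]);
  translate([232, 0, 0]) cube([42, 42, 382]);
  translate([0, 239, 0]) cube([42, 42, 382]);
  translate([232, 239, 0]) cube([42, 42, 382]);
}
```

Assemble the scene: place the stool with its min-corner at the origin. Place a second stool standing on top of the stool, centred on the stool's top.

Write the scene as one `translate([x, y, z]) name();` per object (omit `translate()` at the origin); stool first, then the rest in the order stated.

stool();
translate([25, 23, 412]) stool_2();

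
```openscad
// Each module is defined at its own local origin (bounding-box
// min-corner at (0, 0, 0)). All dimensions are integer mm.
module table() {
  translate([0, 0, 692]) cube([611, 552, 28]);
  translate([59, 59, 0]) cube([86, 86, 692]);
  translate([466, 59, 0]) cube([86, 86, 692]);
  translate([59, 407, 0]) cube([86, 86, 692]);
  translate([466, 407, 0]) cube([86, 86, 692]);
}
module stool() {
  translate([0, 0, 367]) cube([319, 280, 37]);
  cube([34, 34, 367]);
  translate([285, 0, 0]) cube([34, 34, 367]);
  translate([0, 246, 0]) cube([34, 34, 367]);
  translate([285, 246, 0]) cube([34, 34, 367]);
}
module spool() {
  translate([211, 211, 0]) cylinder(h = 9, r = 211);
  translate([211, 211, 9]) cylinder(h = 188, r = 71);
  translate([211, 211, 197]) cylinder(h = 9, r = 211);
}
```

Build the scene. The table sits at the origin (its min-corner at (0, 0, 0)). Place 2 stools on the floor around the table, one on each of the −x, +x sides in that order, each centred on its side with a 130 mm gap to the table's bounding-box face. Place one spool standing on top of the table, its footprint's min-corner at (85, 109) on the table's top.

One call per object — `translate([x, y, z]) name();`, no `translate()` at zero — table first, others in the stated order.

table();
translate([-449, 136, 0]) stool();
translate([741, 136, 0]) stool();
translate([85, 109, 720]) spool();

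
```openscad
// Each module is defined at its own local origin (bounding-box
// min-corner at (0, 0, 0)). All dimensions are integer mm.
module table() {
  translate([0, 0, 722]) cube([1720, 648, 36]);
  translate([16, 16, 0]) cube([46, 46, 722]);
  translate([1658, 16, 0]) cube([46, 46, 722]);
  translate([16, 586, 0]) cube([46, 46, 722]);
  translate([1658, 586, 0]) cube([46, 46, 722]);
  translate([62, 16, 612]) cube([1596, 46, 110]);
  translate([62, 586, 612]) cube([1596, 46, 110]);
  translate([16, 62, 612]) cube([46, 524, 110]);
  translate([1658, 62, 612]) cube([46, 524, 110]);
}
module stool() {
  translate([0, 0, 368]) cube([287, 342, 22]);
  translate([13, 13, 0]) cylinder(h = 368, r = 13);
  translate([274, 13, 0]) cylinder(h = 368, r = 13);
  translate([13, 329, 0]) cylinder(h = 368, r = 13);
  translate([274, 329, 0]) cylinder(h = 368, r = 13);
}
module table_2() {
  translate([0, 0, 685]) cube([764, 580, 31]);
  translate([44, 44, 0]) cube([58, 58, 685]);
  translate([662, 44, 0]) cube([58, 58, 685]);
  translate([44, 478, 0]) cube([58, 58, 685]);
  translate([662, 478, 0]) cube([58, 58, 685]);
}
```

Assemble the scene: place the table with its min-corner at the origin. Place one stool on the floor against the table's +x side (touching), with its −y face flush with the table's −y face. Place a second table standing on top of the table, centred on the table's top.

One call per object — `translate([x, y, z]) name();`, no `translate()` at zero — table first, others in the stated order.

table();
translate([1720, 0, 0]) stool();
translate([478, 34, 758]) table_2();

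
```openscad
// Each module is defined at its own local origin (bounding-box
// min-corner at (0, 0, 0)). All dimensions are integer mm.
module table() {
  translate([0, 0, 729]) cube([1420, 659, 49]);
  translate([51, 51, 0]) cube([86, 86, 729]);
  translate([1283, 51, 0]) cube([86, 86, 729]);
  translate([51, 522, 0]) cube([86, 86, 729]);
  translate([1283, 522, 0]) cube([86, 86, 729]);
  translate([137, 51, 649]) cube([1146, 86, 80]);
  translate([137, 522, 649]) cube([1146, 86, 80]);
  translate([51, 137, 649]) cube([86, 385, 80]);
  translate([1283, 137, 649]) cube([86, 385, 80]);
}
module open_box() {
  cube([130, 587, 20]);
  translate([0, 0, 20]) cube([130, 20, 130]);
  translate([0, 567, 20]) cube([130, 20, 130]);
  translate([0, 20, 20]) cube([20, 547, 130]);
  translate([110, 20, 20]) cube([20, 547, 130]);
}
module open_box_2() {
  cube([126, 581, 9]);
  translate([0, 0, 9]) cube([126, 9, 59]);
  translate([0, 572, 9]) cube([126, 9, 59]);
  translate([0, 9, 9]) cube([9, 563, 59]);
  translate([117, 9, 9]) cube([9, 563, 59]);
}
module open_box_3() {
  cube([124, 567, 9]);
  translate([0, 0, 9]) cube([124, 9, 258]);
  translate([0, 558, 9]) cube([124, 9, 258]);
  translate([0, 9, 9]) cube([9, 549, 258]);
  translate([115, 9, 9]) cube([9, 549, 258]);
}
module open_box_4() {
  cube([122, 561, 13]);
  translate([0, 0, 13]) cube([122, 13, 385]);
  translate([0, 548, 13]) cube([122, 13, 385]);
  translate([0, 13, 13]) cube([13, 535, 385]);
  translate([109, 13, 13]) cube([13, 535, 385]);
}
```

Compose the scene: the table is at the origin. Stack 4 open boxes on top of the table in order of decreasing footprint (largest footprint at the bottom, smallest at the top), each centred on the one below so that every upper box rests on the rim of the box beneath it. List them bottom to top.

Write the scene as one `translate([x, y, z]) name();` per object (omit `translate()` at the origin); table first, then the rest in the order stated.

table();
translate([645, 36, 778]) open_box();
translate([647, 39, 928]) open_box_2();
translate([648, 46, 996]) open_box_3();
translate([649, 49, 1263]) open_box_4();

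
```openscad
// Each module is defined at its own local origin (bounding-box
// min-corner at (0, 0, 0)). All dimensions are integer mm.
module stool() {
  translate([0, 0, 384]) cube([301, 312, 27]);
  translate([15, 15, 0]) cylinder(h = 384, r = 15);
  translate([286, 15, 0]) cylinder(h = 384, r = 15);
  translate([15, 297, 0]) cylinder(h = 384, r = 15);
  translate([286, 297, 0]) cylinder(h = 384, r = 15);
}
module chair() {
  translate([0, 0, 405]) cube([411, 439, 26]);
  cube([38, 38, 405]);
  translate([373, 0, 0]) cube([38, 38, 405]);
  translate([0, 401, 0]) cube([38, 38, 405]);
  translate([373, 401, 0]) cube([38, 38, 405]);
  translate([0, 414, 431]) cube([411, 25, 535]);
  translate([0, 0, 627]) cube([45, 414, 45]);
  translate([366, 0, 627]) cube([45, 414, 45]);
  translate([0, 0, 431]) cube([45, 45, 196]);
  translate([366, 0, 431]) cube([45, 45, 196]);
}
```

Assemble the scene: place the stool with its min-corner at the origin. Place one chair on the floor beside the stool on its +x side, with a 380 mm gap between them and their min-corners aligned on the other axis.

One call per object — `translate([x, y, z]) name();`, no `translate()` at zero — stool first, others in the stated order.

stool();
translate([681, 0, 0]) chair();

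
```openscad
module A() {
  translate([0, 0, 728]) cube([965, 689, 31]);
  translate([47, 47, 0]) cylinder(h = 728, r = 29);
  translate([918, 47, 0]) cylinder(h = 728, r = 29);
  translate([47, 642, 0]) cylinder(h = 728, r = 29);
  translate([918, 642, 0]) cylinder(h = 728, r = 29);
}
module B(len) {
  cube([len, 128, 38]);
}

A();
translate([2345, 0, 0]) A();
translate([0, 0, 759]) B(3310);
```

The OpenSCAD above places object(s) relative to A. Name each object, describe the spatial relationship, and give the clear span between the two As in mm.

A is a table. B is a beam. A beam spans the tops of two tables. The clear span between the two tables is 1380 mm.

Second table starts at x = 2345; first ends at x = 965; clear span = 2345 − 965 = 1380 mm.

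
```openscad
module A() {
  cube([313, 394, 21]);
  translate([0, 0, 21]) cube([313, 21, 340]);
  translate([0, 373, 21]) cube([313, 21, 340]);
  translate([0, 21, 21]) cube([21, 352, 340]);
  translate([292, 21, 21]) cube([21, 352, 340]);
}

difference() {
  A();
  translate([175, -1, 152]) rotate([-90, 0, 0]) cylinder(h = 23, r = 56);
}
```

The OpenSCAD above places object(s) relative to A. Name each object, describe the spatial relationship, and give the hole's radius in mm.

The subtracted cylinder has r = 56 mm.

A is an open box. The open box has a circular hole through its front wall. The hole's radius is 56 mm.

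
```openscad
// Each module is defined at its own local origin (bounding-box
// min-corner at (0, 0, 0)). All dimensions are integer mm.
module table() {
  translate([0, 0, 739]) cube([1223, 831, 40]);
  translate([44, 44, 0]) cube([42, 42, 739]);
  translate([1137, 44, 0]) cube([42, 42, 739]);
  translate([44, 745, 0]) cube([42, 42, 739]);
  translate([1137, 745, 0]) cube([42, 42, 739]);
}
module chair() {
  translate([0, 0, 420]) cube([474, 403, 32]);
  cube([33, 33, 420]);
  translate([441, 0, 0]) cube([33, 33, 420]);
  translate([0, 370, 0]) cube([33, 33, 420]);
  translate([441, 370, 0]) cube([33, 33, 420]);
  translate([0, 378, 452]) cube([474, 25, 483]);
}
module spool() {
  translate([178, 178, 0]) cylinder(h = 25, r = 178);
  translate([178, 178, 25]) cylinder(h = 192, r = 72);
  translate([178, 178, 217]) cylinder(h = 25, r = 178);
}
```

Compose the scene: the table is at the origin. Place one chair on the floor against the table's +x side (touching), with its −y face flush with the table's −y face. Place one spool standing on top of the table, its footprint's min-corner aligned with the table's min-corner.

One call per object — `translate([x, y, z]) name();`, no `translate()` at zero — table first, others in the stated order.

table();
translate([1223, 0, 0]) chair();
translate([0, 0, 779]) spool();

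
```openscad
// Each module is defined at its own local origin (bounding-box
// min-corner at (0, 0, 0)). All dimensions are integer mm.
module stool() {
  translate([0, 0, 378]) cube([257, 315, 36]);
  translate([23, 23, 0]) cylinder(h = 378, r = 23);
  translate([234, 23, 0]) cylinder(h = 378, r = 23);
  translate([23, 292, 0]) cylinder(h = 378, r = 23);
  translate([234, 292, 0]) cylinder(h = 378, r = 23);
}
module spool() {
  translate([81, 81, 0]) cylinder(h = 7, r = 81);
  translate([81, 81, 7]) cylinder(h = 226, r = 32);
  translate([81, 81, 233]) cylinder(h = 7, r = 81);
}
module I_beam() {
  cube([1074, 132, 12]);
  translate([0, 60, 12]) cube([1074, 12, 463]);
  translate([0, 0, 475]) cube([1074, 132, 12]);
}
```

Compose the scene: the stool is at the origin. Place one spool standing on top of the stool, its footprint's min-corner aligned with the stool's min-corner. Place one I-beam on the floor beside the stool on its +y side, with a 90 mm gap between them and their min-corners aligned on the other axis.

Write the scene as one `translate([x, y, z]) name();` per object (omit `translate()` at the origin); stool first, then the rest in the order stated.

stool();
translate([0, 0, 414]) spool();
translate([0, 405, 0]) I_beam();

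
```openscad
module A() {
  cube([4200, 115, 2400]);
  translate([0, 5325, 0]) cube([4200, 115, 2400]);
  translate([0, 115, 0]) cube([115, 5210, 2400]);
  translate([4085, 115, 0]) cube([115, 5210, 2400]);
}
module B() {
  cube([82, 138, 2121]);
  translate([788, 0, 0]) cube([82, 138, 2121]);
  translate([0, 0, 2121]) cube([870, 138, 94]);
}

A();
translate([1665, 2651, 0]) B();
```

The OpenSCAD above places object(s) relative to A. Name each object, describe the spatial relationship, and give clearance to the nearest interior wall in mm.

Clearances: x = 1550, y = 2536; minimum 1550 mm.

A is a house frame. B is a door frame. The door frame sits inside the house frame, centred. The clearance to the nearest interior wall is 1550 mm.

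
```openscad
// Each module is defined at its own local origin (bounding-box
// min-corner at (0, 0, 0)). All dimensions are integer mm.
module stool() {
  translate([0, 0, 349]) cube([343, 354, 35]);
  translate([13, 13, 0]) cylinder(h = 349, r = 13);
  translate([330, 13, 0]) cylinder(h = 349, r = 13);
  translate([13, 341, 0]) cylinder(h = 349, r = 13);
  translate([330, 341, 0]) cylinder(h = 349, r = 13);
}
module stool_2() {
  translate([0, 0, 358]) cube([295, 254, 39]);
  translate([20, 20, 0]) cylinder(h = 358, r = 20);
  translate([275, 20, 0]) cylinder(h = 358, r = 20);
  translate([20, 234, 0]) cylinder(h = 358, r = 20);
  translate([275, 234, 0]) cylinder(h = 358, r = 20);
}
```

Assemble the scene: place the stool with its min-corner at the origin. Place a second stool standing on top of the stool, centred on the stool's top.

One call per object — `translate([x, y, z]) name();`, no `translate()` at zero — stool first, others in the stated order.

stool();
translate([24, 50, 384]) stool_2();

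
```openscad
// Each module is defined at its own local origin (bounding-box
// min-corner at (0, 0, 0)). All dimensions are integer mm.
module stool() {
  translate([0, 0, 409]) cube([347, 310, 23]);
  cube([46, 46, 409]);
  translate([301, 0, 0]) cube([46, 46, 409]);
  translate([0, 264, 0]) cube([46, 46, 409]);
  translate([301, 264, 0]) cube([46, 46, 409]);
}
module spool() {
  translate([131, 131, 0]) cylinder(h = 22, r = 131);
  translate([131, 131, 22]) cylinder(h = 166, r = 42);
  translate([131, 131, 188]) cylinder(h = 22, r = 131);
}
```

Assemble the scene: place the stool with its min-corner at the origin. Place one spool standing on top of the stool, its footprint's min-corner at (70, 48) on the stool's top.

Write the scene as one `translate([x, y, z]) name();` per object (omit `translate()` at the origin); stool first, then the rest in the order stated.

stool();
translate([70, 48, 432]) spool();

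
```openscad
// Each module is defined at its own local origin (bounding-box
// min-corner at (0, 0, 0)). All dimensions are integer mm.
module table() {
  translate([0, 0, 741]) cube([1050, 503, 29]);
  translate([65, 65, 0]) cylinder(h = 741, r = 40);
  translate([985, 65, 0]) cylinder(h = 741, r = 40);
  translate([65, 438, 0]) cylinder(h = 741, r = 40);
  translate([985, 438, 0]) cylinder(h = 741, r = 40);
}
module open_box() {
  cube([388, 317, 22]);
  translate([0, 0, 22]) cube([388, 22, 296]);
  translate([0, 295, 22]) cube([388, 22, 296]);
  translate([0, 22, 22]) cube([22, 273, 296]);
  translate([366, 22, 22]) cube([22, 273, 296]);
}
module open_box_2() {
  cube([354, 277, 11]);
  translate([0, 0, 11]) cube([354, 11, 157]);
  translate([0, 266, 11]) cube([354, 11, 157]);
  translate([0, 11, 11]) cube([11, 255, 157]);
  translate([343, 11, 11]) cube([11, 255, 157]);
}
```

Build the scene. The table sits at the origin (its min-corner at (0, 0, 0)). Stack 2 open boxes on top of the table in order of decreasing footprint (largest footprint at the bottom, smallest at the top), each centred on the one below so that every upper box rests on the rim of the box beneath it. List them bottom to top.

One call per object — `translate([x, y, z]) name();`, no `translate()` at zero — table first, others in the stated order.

table();
translate([331, 93, 770]) open_box();
translate([348, 113, 1088]) open_box_2();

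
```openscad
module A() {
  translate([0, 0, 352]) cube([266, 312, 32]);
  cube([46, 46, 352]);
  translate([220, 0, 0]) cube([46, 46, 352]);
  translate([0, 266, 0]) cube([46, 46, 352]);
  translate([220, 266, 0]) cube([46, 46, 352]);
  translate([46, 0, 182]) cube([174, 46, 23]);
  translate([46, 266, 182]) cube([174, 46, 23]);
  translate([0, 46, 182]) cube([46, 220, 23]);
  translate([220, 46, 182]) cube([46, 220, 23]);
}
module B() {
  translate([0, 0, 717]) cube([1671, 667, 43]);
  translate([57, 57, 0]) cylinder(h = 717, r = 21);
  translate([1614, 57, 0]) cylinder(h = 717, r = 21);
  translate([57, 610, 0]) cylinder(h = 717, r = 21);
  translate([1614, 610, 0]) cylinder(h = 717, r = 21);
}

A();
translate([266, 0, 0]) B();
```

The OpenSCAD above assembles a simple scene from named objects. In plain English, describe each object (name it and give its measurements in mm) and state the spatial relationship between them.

A is a four-legged stool. The seat is a 266×312×32 mm slab whose top surface is at z = 384 mm; four square legs, each 46×46 mm in cross-section, run from the floor (z = 0) to the underside of the seat, each flush with a corner of the seat. Four stretchers, 46 mm wide and 23 mm tall, connect adjacent legs with their undersides at z = 182 mm, each running between the inner faces of the legs it joins and aligned with the legs' outer faces on the other axis.

B is a table with a 1671×667 mm rectangular top, 43 mm thick, top surface at z = 760 mm, supported by four round legs of 42 mm diameter, each leg's bounding box inset 36 mm from the nearest pair of top edges, running from the floor.

The table is against the stool's +x side, with their −y faces flush.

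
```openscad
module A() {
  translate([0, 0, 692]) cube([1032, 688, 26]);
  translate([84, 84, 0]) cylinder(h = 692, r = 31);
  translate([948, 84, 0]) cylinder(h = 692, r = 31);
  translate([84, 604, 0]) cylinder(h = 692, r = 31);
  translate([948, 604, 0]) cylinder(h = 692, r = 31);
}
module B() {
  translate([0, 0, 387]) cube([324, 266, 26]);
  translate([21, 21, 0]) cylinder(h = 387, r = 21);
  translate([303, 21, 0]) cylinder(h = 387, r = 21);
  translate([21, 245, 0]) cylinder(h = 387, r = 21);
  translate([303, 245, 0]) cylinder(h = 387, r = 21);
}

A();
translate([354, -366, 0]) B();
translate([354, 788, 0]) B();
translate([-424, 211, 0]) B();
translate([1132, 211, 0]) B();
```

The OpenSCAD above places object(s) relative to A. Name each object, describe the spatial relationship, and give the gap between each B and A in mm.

Each stool's nearest face is 100 mm from the table's bounding box.

A is a table. B is a stool. Four stools sit around the table at the −y, +y, −x, +x sides. The gap between each stool and the table is 100 mm.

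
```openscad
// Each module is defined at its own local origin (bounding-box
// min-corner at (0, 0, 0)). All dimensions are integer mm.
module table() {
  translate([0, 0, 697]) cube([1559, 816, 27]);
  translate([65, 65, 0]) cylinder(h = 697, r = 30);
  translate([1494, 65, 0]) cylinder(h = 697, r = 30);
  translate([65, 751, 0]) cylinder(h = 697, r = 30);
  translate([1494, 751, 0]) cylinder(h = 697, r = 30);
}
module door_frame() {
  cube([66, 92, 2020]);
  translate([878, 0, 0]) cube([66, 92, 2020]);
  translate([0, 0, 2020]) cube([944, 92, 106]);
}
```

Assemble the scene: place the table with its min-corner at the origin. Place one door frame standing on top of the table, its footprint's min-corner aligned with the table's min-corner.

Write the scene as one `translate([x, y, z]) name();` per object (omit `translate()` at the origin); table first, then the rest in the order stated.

table();
translate([0, 0, 724]) door_frame();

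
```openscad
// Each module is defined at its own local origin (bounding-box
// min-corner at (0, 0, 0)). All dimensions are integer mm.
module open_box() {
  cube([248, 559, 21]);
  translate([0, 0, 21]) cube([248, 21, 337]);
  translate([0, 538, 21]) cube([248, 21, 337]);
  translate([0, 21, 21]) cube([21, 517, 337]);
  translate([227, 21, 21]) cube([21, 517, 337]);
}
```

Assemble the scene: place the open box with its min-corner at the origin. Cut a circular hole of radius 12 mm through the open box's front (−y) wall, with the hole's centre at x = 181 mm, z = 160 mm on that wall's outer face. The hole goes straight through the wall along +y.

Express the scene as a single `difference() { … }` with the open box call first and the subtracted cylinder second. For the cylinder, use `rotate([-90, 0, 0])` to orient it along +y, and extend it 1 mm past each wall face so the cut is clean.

difference() {
  open_box();
  translate([181, -1, 160]) rotate([-90, 0, 0]) cylinder(h = 23, r = 12);
}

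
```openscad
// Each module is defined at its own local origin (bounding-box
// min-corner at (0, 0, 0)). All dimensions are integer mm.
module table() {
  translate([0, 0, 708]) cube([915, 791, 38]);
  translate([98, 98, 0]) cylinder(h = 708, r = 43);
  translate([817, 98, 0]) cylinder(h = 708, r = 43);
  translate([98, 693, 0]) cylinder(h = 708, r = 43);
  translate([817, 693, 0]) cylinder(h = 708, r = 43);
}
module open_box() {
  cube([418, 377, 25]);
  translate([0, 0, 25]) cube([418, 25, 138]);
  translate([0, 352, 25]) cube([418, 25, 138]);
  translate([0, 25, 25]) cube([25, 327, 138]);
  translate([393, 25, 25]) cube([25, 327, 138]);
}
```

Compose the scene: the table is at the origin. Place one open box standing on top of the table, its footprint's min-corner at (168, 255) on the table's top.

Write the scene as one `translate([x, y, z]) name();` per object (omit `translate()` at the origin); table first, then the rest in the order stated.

table();
translate([168, 255, 746]) open_box();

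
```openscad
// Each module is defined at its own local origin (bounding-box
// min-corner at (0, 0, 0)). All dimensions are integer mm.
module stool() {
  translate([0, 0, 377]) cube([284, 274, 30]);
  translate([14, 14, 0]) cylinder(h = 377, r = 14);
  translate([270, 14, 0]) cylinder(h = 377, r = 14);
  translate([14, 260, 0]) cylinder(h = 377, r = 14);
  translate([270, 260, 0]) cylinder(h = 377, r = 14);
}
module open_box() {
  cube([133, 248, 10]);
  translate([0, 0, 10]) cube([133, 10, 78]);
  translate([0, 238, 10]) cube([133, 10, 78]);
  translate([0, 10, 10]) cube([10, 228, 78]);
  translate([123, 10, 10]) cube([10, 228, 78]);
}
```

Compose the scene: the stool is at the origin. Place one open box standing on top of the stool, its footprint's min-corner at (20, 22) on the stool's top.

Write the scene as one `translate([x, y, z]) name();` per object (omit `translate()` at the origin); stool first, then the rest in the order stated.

stool();
translate([20, 22, 407]) open_box();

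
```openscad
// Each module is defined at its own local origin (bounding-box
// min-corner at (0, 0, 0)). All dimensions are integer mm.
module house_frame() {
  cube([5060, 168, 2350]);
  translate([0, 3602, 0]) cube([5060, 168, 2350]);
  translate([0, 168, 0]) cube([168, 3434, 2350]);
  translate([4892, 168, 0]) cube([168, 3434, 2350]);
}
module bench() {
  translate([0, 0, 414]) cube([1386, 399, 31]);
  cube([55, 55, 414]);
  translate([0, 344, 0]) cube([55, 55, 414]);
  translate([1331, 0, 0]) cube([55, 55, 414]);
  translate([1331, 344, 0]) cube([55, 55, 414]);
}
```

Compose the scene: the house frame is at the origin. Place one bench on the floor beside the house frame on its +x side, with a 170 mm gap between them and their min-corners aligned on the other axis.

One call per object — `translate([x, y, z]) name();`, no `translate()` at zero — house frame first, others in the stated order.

house_frame();
translate([5230, 0, 0]) bench();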